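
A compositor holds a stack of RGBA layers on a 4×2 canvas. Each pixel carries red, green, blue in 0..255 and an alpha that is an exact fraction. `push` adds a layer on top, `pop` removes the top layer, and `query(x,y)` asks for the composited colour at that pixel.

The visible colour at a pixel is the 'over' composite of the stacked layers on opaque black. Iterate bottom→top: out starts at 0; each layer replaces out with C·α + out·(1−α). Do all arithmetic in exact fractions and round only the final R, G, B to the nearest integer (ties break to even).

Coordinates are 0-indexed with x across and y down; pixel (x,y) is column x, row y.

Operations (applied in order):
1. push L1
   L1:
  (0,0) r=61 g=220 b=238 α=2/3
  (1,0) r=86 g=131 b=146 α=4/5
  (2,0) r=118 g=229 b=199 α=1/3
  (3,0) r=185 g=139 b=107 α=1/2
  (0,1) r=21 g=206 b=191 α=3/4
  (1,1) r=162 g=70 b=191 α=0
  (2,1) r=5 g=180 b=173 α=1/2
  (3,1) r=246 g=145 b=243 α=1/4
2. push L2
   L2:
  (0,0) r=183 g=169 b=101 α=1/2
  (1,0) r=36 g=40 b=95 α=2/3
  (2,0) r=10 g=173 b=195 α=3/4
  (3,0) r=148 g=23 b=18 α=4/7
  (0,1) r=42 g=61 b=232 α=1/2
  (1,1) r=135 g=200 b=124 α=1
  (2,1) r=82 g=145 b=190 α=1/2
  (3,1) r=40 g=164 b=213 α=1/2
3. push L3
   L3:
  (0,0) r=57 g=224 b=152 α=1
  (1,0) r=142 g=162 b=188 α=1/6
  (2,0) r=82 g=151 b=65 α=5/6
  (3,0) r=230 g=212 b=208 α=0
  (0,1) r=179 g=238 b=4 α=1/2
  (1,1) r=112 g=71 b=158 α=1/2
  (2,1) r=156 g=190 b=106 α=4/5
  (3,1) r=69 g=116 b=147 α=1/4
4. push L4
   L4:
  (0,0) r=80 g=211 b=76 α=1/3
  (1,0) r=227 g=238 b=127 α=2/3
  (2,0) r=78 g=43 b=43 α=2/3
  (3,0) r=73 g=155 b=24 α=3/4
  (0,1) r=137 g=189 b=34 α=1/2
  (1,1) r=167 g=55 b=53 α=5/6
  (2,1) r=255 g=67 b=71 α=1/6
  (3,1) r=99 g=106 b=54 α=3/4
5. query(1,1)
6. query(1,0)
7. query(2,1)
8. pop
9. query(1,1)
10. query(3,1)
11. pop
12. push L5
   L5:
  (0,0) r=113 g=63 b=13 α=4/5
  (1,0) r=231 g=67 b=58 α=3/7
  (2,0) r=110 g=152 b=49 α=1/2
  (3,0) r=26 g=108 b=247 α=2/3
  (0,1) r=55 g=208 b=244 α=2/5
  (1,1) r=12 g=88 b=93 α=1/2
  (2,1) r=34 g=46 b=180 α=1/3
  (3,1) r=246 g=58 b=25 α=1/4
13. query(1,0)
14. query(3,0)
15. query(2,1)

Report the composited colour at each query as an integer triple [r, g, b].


at x=1,y=1 over L1,L2,L3,L4:
L1 α=0: [0, 0, 0]
L2 α=1: [135, 200, 124]
L3 α=1/2: [247/2, 271/2, 141]
L4 α=5/6: [639/4, 821/12, 203/3]
rounded: [160, 68, 68]

at x=1,y=0 over L1,L2,L3,L4:
+L1 (α=4/5) → [344/5, 524/5, 584/5]
+L2 (α=2/3) → [704/15, 308/5, 1534/15]
+L3 (α=1/6) → [565/9, 235/3, 1049/9]
+L4 (α=2/3) → [4651/27, 1663/9, 3335/27]
→ [172, 185, 124]

(2,1) stack=L1,L2,L3,L4; from [0,0,0]:
L1 α=1/2: [5/2, 90, 173/2]
L2 α=1/2: [169/4, 235/2, 553/4]
L3 α=4/5: [533/4, 351/2, 2249/20]
L4 α=1/6: [3685/24, 1889/12, 2533/24]
= [154, 157, 106]

(1,1) stack=L1,L2,L3; from [0,0,0]:
+L1 (α=0) → [0, 0, 0]
+L2 (α=1) → [135, 200, 124]
+L3 (α=1/2) → [247/2, 271/2, 141]
= [124, 136, 141]

(3,1) stack=L1,L2,L3; from [0,0,0]:
L1 α=1/4: [123/2, 145/4, 243/4]
L2 α=1/2: [203/4, 801/8, 1095/8]
L3 α=1/4: [885/16, 3331/32, 4461/32]
rounded: [55, 104, 139]

query (1,0) [L1,L2,L5] — begin 0,0,0
L1 α=4/5: [344/5, 524/5, 584/5]
L2 α=2/3: [704/15, 308/5, 1534/15]
L5 α=3/7: [13211/105, 2237/35, 8746/105]
rounded: [126, 64, 83]

(3,0) stack=L1,L2,L5; from [0,0,0]:
L1 α=1/2: [185/2, 139/2, 107/2]
L2 α=4/7: [1739/14, 601/14, 465/14]
L5 α=2/3: [2467/42, 3625/42, 7381/42]
→ [59, 86, 176]

at x=2,y=1 over L1,L2,L5:
after L1 α=1/2: [5/2, 90, 173/2]
after L2 α=1/2: [169/4, 235/2, 553/4]
after L5 α=1/3: [79/2, 281/3, 913/6]
rounded: [40, 94, 152]


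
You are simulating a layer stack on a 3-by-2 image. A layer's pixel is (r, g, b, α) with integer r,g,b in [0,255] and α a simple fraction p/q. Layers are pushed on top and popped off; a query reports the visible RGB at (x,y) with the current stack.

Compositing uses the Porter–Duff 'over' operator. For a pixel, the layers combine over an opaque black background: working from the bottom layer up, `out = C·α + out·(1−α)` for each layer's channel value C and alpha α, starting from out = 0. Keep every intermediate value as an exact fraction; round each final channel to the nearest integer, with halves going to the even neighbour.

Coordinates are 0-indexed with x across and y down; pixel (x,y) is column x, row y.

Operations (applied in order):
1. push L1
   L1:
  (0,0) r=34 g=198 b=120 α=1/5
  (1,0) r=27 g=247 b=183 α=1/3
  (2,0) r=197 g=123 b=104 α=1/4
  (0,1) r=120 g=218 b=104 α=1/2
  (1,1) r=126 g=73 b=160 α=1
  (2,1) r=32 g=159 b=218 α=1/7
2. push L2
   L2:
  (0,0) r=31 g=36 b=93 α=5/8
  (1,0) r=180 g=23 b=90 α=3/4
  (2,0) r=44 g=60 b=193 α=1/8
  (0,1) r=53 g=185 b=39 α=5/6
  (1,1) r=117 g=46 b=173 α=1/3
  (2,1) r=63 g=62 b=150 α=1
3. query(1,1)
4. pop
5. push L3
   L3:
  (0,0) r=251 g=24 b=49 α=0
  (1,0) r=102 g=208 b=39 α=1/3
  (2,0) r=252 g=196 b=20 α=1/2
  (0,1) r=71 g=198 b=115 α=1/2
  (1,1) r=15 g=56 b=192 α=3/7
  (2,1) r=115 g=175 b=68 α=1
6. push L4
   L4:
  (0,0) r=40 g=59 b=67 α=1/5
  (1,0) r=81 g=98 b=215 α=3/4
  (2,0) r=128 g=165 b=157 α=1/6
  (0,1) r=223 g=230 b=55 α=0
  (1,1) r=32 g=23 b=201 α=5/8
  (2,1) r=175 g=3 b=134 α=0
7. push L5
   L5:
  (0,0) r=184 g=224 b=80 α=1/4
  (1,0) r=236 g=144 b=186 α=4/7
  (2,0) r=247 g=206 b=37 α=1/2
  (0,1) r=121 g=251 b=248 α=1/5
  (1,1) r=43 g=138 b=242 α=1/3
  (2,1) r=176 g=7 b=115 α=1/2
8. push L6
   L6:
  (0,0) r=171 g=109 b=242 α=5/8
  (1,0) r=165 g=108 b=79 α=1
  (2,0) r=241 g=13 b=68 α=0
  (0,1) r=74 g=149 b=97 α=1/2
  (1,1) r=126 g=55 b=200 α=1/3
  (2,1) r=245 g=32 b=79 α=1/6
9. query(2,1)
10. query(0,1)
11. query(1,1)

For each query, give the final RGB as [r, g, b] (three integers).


query (1,1) [L1,L2] — begin 0,0,0
after L1 α=1: [126, 73, 160]
after L2 α=1/3: [123, 64, 493/3]
→ [123, 64, 164]

(2,1) stack=L1,L3,L4,L5,L6; from [0,0,0]:
+L1 (α=1/7) → [32/7, 159/7, 218/7]
+L3 (α=1) → [115, 175, 68]
+L4 (α=0) → [115, 175, 68]
+L5 (α=1/2) → [291/2, 91, 183/2]
+L6 (α=1/6) → [1945/12, 487/6, 1073/12]
rounded: [162, 81, 89]

(0,1) stack=L1,L3,L4,L5,L6; from [0,0,0]:
+L1 (α=1/2) → [60, 109, 52]
+L3 (α=1/2) → [131/2, 307/2, 167/2]
+L4 (α=0) → [131/2, 307/2, 167/2]
+L5 (α=1/5) → [383/5, 173, 582/5]
+L6 (α=1/2) → [753/10, 161, 1067/10]
= [75, 161, 107]

at x=1,y=1 over L1,L3,L4,L5,L6:
after L1 α=1: [126, 73, 160]
after L3 α=3/7: [549/7, 460/7, 1216/7]
after L4 α=5/8: [2767/56, 2185/56, 10683/56]
after L5 α=1/3: [3971/84, 6049/84, 17459/84]
after L6 α=1/3: [9263/126, 8359/126, 25859/126]
= [74, 66, 205]


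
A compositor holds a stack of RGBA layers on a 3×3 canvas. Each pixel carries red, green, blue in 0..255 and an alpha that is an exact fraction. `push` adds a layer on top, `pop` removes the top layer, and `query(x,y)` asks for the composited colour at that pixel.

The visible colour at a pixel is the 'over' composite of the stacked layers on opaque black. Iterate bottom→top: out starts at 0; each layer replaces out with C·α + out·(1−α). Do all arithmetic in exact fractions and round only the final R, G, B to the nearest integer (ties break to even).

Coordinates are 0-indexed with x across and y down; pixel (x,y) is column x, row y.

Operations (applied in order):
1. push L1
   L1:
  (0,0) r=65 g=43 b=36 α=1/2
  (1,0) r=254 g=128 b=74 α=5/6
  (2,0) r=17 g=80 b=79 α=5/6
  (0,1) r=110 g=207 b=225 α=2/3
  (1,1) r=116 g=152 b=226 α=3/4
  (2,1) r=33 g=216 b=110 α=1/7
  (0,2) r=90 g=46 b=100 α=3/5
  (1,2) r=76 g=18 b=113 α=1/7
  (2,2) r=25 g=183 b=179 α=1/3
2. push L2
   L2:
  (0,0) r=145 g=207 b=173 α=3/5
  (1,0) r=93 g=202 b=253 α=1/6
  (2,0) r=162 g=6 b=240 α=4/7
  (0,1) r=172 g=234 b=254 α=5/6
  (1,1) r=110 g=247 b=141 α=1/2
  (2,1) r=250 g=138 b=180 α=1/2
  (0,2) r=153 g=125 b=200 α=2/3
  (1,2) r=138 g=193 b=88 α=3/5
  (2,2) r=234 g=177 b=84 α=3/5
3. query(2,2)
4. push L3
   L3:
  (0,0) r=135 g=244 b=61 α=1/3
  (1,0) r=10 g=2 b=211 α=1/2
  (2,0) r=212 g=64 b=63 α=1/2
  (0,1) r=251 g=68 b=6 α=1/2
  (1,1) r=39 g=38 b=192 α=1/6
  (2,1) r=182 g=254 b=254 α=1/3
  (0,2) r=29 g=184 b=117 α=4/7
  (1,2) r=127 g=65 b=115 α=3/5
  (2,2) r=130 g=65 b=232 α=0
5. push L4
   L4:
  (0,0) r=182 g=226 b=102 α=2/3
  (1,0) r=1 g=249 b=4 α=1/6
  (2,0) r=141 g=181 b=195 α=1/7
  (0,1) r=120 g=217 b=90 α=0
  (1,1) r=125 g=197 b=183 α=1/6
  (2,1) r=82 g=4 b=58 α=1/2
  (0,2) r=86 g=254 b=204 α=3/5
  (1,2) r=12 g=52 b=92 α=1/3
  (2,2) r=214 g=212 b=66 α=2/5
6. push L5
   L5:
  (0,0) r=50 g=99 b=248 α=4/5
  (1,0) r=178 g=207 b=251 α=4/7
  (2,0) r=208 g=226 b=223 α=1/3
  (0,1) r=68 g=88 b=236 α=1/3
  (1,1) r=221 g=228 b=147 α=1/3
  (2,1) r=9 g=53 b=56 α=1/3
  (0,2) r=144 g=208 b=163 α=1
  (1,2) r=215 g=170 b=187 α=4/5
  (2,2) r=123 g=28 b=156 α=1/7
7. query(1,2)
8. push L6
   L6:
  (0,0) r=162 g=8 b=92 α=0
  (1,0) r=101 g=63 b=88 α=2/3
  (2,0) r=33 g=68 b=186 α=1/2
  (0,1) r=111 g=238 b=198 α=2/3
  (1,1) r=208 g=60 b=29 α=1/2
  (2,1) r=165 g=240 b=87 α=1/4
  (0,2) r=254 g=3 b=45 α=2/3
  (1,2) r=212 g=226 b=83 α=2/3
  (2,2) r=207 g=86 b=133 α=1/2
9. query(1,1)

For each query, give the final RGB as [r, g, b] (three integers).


at x=2,y=2 over L1,L2:
after L1 α=1/3: [25/3, 61, 179/3]
after L2 α=3/5: [2156/15, 653/5, 1114/15]
→ [144, 131, 74]

at x=1,y=2 over L1,L2,L3,L4,L5:
L1 α=1/7: [76/7, 18/7, 113/7]
L2 α=3/5: [610/7, 4089/35, 2074/35]
L3 α=3/5: [3887/35, 15003/175, 16223/175]
L4 α=1/3: [8194/105, 39106/525, 16182/175]
L5 α=4/5: [98494/525, 396106/2625, 147082/875]
= [188, 151, 168]

(1,1) stack=L1,L2,L3,L4,L5,L6; from [0,0,0]:
+L1 (α=3/4) → [87, 114, 339/2]
+L2 (α=1/2) → [197/2, 361/2, 621/4]
+L3 (α=1/6) → [1063/12, 627/4, 1291/8]
+L4 (α=1/6) → [6815/72, 3923/24, 7919/48]
+L5 (α=1/3) → [14771/108, 6659/36, 11447/72]
+L6 (α=1/2) → [37235/216, 8819/72, 13535/144]
rounded: [172, 122, 94]


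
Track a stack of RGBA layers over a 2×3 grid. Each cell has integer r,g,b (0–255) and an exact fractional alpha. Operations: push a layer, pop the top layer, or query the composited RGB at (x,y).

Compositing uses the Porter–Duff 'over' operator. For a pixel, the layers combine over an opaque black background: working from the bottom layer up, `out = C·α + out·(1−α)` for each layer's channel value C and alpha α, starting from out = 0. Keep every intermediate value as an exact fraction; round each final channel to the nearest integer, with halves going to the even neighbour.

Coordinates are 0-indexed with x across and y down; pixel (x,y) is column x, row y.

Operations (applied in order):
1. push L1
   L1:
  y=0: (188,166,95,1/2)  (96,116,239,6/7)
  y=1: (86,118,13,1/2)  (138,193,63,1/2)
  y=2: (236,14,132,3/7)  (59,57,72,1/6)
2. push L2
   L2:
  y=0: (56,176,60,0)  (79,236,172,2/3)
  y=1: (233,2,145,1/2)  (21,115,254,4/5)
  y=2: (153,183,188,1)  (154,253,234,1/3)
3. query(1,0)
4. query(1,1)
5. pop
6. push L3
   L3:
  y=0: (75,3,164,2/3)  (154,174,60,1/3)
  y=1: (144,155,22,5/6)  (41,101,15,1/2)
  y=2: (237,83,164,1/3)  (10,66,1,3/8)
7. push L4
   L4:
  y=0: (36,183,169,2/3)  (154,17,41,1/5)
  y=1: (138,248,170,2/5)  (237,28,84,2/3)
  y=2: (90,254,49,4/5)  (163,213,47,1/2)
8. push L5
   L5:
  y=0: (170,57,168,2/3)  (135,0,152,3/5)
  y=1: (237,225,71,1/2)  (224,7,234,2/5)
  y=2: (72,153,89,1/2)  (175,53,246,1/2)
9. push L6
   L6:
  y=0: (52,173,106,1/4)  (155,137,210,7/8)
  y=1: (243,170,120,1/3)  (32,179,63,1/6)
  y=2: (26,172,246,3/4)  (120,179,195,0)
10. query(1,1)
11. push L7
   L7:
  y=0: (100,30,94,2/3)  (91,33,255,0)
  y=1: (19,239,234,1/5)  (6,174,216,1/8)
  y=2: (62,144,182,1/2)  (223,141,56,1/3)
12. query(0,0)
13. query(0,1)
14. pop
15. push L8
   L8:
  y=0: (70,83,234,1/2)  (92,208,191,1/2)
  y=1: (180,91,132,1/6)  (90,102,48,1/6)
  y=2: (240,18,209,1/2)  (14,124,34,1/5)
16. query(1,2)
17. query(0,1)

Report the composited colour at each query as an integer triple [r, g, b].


(1,0) stack=L1,L2; from [0,0,0]:
+L1 (α=6/7) → [576/7, 696/7, 1434/7]
+L2 (α=2/3) → [1682/21, 4000/21, 3842/21]
rounded: [80, 190, 183]

query (1,1) [L1,L2] — begin 0,0,0
+L1 (α=1/2) → [69, 193/2, 63/2]
+L2 (α=4/5) → [153/5, 1113/10, 419/2]
rounded: [31, 111, 210]

query (1,1) [L1,L3,L4,L5,L6] — begin 0,0,0
+L1 (α=1/2) → [69, 193/2, 63/2]
+L3 (α=1/2) → [55, 395/4, 93/4]
+L4 (α=2/3) → [529/3, 619/12, 255/4]
+L5 (α=2/5) → [977/5, 135/4, 2637/20]
+L6 (α=1/6) → [1009/6, 1391/24, 963/8]
rounded: [168, 58, 120]

at x=0,y=0 over L1,L3,L4,L5,L6,L7:
after L1 α=1/2: [94, 83, 95/2]
after L3 α=2/3: [244/3, 89/3, 751/6]
after L4 α=2/3: [460/9, 1187/9, 2779/18]
after L5 α=2/3: [3520/27, 2213/27, 8827/54]
after L6 α=1/4: [997/9, 1885/18, 10735/72]
after L7 α=2/3: [2797/27, 2965/54, 24271/216]
rounded: [104, 55, 112]

at x=0,y=1 over L1,L3,L4,L5,L6,L7:
after L1 α=1/2: [43, 59, 13/2]
after L3 α=5/6: [763/6, 139, 233/12]
after L4 α=2/5: [263/2, 913/5, 1593/20]
after L5 α=1/2: [737/4, 1019/5, 3013/40]
after L6 α=1/3: [1223/6, 2888/15, 5413/60]
after L7 α=1/5: [2503/15, 15137/75, 8923/75]
→ [167, 202, 119]

query (1,2) [L1,L3,L4,L5,L6,L8] — begin 0,0,0
L1 α=1/6: [59/6, 19/2, 12]
L3 α=3/8: [475/48, 491/16, 63/8]
L4 α=1/2: [8299/96, 3899/32, 439/16]
L5 α=1/2: [25099/192, 5595/64, 4375/32]
L6 α=0: [25099/192, 5595/64, 4375/32]
L8 α=1/5: [25771/240, 7579/80, 4647/40]
→ [107, 95, 116]

at x=0,y=1 over L1,L3,L4,L5,L6,L8:
after L1 α=1/2: [43, 59, 13/2]
after L3 α=5/6: [763/6, 139, 233/12]
after L4 α=2/5: [263/2, 913/5, 1593/20]
after L5 α=1/2: [737/4, 1019/5, 3013/40]
after L6 α=1/3: [1223/6, 2888/15, 5413/60]
after L8 α=1/6: [7195/36, 3161/18, 6997/72]
rounded: [200, 176, 97]


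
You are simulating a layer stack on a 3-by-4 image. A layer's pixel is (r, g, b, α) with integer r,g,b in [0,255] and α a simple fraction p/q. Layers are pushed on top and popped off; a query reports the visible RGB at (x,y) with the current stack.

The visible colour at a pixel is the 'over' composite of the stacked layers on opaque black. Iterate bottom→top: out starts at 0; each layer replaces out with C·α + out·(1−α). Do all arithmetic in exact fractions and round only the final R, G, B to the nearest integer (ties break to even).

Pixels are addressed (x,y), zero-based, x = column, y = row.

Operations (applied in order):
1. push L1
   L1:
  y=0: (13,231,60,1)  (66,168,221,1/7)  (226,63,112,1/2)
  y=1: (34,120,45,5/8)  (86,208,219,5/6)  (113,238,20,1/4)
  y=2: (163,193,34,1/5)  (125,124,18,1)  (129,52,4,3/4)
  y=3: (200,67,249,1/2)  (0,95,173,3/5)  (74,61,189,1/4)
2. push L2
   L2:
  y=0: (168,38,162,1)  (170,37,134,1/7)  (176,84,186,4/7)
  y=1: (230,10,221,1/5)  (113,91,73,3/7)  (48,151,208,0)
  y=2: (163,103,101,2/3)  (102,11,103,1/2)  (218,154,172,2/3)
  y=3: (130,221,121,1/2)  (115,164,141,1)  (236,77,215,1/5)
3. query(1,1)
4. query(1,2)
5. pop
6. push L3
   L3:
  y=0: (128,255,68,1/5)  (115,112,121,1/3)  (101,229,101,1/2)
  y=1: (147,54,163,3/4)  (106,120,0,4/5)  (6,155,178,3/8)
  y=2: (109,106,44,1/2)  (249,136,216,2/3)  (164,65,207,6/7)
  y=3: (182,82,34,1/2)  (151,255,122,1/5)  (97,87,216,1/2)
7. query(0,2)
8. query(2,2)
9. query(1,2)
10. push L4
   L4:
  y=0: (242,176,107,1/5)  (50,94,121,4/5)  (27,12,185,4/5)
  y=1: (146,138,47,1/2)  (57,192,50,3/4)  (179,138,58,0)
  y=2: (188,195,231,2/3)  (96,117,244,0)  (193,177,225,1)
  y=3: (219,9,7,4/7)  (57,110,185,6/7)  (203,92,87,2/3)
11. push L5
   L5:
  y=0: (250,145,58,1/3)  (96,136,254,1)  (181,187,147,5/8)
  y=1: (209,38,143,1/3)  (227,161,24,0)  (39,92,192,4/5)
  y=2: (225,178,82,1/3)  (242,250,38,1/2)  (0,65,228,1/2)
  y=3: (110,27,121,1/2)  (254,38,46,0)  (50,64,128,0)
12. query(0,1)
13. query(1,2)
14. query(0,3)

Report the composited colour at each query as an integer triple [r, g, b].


(1,1) stack=L1,L2; from [0,0,0]:
+L1 (α=5/6) → [215/3, 520/3, 365/2]
+L2 (α=3/7) → [1877/21, 2899/21, 949/7]
= [89, 138, 136]

query (1,2) [L1,L2] — begin 0,0,0
+L1 (α=1) → [125, 124, 18]
+L2 (α=1/2) → [227/2, 135/2, 121/2]
→ [114, 68, 60]

query (0,2) [L1,L3] — begin 0,0,0
after L1 α=1/5: [163/5, 193/5, 34/5]
after L3 α=1/2: [354/5, 723/10, 127/5]
→ [71, 72, 25]

at x=2,y=2 over L1,L3:
L1 α=3/4: [387/4, 39, 3]
L3 α=6/7: [4323/28, 429/7, 1245/7]
→ [154, 61, 178]

query (1,2) [L1,L3] — begin 0,0,0
+L1 (α=1) → [125, 124, 18]
+L3 (α=2/3) → [623/3, 132, 150]
= [208, 132, 150]

(0,1) stack=L1,L3,L4,L5; from [0,0,0]:
after L1 α=5/8: [85/4, 75, 225/8]
after L3 α=3/4: [1849/16, 237/4, 4137/32]
after L4 α=1/2: [4185/32, 789/8, 5641/64]
after L5 α=1/3: [7529/48, 941/12, 10217/96]
rounded: [157, 78, 106]

query (1,2) [L1,L3,L4,L5] — begin 0,0,0
+L1 (α=1) → [125, 124, 18]
+L3 (α=2/3) → [623/3, 132, 150]
+L4 (α=0) → [623/3, 132, 150]
+L5 (α=1/2) → [1349/6, 191, 94]
= [225, 191, 94]

query (0,3) [L1,L3,L4,L5] — begin 0,0,0
after L1 α=1/2: [100, 67/2, 249/2]
after L3 α=1/2: [141, 231/4, 317/4]
after L4 α=4/7: [1299/7, 837/28, 1063/28]
after L5 α=1/2: [2069/14, 1593/56, 4451/56]
→ [148, 28, 79]


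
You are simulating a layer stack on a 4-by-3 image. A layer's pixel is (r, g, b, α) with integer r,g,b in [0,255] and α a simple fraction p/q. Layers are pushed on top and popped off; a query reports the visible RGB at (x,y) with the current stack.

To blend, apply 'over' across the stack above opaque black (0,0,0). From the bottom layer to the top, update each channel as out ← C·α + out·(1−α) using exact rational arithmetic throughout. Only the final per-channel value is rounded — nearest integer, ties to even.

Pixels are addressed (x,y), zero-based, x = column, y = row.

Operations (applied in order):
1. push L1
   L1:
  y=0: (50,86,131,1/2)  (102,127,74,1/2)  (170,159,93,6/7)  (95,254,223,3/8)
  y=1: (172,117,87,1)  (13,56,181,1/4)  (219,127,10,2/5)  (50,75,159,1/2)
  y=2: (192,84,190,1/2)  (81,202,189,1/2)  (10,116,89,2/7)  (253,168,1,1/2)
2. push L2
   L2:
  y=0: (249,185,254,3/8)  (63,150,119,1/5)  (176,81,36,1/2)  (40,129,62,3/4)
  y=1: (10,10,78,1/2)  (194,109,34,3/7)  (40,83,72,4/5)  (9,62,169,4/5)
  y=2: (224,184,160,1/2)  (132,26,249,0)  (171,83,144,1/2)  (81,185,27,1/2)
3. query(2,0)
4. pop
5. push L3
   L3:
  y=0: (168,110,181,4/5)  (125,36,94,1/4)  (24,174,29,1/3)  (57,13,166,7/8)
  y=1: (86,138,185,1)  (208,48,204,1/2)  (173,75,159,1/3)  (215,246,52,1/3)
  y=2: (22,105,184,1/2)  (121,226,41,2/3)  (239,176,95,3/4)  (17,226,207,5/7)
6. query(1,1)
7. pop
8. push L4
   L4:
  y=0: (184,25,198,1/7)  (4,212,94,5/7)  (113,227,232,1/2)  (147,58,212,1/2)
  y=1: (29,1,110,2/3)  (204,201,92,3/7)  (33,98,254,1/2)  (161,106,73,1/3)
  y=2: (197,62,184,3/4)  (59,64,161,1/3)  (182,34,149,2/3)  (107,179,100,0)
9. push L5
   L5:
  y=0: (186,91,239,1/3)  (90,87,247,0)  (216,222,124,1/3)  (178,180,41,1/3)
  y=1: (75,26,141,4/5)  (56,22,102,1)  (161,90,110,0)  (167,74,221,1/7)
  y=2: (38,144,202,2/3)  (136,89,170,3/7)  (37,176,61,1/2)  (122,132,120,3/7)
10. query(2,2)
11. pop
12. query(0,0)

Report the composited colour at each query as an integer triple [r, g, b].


query (2,0) [L1,L2] — begin 0,0,0
+L1 (α=6/7) → [1020/7, 954/7, 558/7]
+L2 (α=1/2) → [1126/7, 1521/14, 405/7]
→ [161, 109, 58]

(1,1) stack=L1,L3; from [0,0,0]:
L1 α=1/4: [13/4, 14, 181/4]
L3 α=1/2: [845/8, 31, 997/8]
= [106, 31, 125]

query (2,2) [L1,L4,L5] — begin 0,0,0
+L1 (α=2/7) → [20/7, 232/7, 178/7]
+L4 (α=2/3) → [856/7, 236/7, 2264/21]
+L5 (α=1/2) → [1115/14, 734/7, 3545/42]
= [80, 105, 84]

(0,0) stack=L1,L4; from [0,0,0]:
+L1 (α=1/2) → [25, 43, 131/2]
+L4 (α=1/7) → [334/7, 283/7, 591/7]
→ [48, 40, 84]


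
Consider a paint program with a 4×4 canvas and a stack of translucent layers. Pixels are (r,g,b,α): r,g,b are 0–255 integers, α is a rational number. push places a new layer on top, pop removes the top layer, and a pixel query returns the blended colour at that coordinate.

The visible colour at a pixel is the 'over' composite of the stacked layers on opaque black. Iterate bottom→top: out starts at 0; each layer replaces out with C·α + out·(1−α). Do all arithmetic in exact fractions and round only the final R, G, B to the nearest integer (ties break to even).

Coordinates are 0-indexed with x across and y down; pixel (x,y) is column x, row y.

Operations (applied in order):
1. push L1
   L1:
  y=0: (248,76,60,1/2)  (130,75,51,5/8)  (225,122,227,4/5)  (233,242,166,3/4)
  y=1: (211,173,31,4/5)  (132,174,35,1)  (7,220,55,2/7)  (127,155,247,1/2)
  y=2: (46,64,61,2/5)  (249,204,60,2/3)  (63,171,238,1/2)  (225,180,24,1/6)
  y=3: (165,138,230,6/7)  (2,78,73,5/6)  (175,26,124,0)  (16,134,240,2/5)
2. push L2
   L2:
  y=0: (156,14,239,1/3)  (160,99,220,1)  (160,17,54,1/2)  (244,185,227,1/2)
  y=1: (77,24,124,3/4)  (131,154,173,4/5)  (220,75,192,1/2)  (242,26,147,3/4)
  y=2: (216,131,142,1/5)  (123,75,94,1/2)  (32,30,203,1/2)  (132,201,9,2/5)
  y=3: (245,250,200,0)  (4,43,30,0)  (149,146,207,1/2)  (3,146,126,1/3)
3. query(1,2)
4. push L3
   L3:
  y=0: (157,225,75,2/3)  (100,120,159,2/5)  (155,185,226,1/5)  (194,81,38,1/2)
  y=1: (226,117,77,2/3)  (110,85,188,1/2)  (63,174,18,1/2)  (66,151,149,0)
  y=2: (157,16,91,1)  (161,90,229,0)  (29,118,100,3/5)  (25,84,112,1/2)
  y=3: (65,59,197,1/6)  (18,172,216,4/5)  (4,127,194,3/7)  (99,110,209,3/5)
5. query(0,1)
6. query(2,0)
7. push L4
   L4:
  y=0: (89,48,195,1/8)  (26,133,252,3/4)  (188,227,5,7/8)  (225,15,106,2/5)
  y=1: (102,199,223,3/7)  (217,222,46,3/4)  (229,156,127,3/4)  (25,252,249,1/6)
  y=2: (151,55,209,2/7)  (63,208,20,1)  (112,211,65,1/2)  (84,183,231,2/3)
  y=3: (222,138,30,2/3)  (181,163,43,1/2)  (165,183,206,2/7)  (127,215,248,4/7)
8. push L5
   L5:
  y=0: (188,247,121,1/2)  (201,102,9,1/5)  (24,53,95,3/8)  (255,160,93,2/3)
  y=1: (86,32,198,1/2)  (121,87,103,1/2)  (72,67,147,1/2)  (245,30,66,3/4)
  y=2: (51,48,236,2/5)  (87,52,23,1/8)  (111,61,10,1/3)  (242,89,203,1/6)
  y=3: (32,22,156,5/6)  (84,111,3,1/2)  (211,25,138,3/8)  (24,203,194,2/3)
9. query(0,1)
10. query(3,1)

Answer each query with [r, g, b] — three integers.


(1,2) stack=L1,L2; from [0,0,0]:
+L1 (α=2/3) → [166, 136, 40]
+L2 (α=1/2) → [289/2, 211/2, 67]
= [144, 106, 67]

(0,1) stack=L1,L2,L3; from [0,0,0]:
L1 α=4/5: [844/5, 692/5, 124/5]
L2 α=3/4: [1999/20, 263/5, 496/5]
L3 α=2/3: [11039/60, 1433/15, 422/5]
→ [184, 96, 84]

at x=2,y=0 over L1,L2,L3:
after L1 α=4/5: [180, 488/5, 908/5]
after L2 α=1/2: [170, 573/10, 589/5]
after L3 α=1/5: [167, 2071/25, 3486/25]
rounded: [167, 83, 139]

query (0,1) [L1,L2,L3,L4,L5] — begin 0,0,0
+L1 (α=4/5) → [844/5, 692/5, 124/5]
+L2 (α=3/4) → [1999/20, 263/5, 496/5]
+L3 (α=2/3) → [11039/60, 1433/15, 422/5]
+L4 (α=3/7) → [15629/105, 14687/105, 719/5]
+L5 (α=1/2) → [24659/210, 18047/210, 1709/10]
rounded: [117, 86, 171]

at x=3,y=1 over L1,L2,L3,L4,L5:
after L1 α=1/2: [127/2, 155/2, 247/2]
after L2 α=3/4: [1579/8, 311/8, 1129/8]
after L3 α=0: [1579/8, 311/8, 1129/8]
after L4 α=1/6: [8095/48, 3571/48, 7637/48]
after L5 α=3/4: [43375/192, 7891/192, 17141/192]
= [226, 41, 89]


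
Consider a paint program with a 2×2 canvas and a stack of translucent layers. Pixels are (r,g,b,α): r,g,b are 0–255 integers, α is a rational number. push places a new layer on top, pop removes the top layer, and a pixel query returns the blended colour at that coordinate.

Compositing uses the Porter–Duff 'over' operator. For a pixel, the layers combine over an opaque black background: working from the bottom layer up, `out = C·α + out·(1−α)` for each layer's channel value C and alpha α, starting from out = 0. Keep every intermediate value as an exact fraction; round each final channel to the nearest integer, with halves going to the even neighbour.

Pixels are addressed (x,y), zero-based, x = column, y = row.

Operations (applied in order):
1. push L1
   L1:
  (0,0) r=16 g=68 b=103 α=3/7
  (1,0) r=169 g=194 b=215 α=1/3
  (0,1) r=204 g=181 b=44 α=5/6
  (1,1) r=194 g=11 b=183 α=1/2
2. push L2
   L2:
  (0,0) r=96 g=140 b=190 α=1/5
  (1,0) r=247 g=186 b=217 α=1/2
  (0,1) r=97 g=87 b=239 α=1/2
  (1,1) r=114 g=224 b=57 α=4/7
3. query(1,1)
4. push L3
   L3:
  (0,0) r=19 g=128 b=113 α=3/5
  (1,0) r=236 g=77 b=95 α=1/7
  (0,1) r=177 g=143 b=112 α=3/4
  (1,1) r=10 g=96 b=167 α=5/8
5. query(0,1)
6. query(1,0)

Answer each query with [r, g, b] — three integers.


(1,1) stack=L1,L2; from [0,0,0]:
L1 α=1/2: [97, 11/2, 183/2]
L2 α=4/7: [747/7, 1825/14, 1005/14]
→ [107, 130, 72]

(0,1) stack=L1,L2,L3; from [0,0,0]:
+L1 (α=5/6) → [170, 905/6, 110/3]
+L2 (α=1/2) → [267/2, 1427/12, 827/6]
+L3 (α=3/4) → [1329/8, 6575/48, 2843/24]
= [166, 137, 118]

query (1,0) [L1,L2,L3] — begin 0,0,0
L1 α=1/3: [169/3, 194/3, 215/3]
L2 α=1/2: [455/3, 376/3, 433/3]
L3 α=1/7: [1146/7, 829/7, 961/7]
rounded: [164, 118, 137]


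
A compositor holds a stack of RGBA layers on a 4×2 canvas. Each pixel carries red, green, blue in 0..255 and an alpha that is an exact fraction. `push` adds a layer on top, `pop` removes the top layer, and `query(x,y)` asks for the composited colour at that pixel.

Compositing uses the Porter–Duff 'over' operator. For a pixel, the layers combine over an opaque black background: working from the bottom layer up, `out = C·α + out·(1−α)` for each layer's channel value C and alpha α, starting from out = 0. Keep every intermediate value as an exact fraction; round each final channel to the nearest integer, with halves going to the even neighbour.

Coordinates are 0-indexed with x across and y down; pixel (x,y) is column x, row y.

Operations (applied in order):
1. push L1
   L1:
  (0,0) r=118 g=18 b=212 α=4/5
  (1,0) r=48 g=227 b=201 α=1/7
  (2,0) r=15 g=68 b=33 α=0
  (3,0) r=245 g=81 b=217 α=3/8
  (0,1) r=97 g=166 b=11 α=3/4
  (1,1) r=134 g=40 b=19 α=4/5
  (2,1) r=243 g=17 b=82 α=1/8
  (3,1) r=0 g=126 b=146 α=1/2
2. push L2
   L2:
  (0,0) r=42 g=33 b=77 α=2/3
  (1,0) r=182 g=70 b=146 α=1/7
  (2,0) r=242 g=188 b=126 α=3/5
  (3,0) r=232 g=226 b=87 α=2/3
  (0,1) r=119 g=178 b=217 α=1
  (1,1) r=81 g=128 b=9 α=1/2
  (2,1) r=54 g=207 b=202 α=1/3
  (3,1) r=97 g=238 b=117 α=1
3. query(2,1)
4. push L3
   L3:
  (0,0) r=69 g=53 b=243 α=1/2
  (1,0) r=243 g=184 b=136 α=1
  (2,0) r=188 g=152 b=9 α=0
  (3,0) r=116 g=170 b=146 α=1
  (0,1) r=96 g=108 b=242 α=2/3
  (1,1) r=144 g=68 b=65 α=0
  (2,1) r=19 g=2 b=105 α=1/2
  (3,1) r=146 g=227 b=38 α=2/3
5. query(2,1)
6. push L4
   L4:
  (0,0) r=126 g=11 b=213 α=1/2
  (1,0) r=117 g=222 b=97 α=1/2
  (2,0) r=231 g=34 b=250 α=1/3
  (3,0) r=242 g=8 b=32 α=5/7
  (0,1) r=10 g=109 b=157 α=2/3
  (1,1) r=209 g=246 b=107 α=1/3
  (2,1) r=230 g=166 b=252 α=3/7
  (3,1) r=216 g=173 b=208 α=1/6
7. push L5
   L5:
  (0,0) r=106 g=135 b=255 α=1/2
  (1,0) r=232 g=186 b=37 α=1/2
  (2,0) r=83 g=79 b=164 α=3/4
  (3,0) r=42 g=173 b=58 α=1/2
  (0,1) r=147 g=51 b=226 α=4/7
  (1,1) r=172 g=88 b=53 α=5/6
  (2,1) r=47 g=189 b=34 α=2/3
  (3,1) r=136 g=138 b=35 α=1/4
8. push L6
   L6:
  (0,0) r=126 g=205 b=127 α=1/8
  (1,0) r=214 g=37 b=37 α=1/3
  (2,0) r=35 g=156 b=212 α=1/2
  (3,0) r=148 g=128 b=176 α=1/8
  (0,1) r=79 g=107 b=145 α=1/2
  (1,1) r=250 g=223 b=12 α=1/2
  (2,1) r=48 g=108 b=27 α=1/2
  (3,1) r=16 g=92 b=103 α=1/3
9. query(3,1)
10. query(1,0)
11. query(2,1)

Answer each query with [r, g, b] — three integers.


query (2,1) [L1,L2] — begin 0,0,0
+L1 (α=1/8) → [243/8, 17/8, 41/4]
+L2 (α=1/3) → [153/4, 845/12, 445/6]
→ [38, 70, 74]

query (2,1) [L1,L2,L3] — begin 0,0,0
L1 α=1/8: [243/8, 17/8, 41/4]
L2 α=1/3: [153/4, 845/12, 445/6]
L3 α=1/2: [229/8, 869/24, 1075/12]
rounded: [29, 36, 90]

at x=3,y=1 over L1,L2,L3,L4,L5,L6:
+L1 (α=1/2) → [0, 63, 73]
+L2 (α=1) → [97, 238, 117]
+L3 (α=2/3) → [389/3, 692/3, 193/3]
+L4 (α=1/6) → [2593/18, 3979/18, 1589/18]
+L5 (α=1/4) → [3409/24, 4807/24, 1799/24]
+L6 (α=1/3) → [3601/36, 5911/36, 3035/36]
rounded: [100, 164, 84]

query (1,0) [L1,L2,L3,L4,L5,L6] — begin 0,0,0
+L1 (α=1/7) → [48/7, 227/7, 201/7]
+L2 (α=1/7) → [1562/49, 1852/49, 2228/49]
+L3 (α=1) → [243, 184, 136]
+L4 (α=1/2) → [180, 203, 233/2]
+L5 (α=1/2) → [206, 389/2, 307/4]
+L6 (α=1/3) → [626/3, 142, 127/2]
→ [209, 142, 64]

query (2,1) [L1,L2,L3,L4,L5,L6] — begin 0,0,0
+L1 (α=1/8) → [243/8, 17/8, 41/4]
+L2 (α=1/3) → [153/4, 845/12, 445/6]
+L3 (α=1/2) → [229/8, 869/24, 1075/12]
+L4 (α=3/7) → [1609/14, 551/6, 3343/21]
+L5 (α=2/3) → [975/14, 2819/18, 4771/63]
+L6 (α=1/2) → [1647/28, 4763/36, 3236/63]
→ [59, 132, 51]


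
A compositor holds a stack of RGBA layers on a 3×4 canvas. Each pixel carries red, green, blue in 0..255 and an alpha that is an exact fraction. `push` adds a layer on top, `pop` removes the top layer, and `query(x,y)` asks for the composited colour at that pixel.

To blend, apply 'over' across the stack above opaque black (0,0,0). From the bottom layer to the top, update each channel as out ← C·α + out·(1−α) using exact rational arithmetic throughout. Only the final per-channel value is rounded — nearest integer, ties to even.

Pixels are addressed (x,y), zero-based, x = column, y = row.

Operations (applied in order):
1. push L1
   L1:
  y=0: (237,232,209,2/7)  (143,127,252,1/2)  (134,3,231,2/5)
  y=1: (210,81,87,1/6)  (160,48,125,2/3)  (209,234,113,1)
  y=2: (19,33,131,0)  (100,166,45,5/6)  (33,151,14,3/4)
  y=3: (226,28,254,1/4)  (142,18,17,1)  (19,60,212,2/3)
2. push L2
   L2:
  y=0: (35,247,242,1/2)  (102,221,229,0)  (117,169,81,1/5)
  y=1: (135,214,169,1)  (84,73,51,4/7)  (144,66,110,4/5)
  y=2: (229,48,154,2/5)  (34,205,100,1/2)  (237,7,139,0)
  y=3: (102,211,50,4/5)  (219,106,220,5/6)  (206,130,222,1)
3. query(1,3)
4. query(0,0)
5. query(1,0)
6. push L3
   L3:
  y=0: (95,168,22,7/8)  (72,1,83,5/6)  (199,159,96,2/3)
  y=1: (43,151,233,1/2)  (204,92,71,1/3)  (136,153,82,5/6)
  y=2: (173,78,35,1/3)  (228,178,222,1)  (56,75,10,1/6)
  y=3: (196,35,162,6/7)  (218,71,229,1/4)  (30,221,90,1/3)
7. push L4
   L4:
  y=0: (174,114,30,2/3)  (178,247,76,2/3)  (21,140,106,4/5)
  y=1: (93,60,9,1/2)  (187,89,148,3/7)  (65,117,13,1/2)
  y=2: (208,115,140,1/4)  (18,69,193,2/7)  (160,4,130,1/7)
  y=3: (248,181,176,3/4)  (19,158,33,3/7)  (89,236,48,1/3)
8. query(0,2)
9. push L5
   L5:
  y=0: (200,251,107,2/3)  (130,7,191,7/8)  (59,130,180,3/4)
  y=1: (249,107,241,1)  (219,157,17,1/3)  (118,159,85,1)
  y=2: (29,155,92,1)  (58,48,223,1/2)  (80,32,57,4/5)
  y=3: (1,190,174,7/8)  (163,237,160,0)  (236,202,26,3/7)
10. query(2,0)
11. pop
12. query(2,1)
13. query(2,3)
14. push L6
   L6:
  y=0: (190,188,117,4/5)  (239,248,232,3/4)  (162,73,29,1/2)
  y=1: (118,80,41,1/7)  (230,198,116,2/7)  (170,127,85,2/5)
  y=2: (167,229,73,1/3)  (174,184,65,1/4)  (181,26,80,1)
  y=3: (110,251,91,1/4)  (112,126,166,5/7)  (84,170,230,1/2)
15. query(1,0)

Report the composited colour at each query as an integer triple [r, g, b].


(1,3) stack=L1,L2; from [0,0,0]:
L1 α=1: [142, 18, 17]
L2 α=5/6: [1237/6, 274/3, 1117/6]
= [206, 91, 186]

at x=0,y=0 over L1,L2:
+L1 (α=2/7) → [474/7, 464/7, 418/7]
+L2 (α=1/2) → [719/14, 2193/14, 1056/7]
rounded: [51, 157, 151]

query (1,0) [L1,L2] — begin 0,0,0
+L1 (α=1/2) → [143/2, 127/2, 126]
+L2 (α=0) → [143/2, 127/2, 126]
→ [72, 64, 126]

at x=0,y=2 over L1,L2,L3,L4:
after L1 α=0: [0, 0, 0]
after L2 α=2/5: [458/5, 96/5, 308/5]
after L3 α=1/3: [1781/15, 194/5, 791/15]
after L4 α=1/4: [2821/20, 1157/20, 1491/20]
rounded: [141, 58, 75]

(2,0) stack=L1,L2,L3,L4,L5; from [0,0,0]:
+L1 (α=2/5) → [268/5, 6/5, 462/5]
+L2 (α=1/5) → [1657/25, 869/25, 2253/25]
+L3 (α=2/3) → [3869/25, 8819/75, 2351/25]
+L4 (α=4/5) → [5969/125, 50819/375, 12951/125]
+L5 (α=3/4) → [14047/250, 197069/1500, 80451/500]
→ [56, 131, 161]

at x=2,y=1 over L1,L2,L3,L4:
L1 α=1: [209, 234, 113]
L2 α=4/5: [157, 498/5, 553/5]
L3 α=5/6: [279/2, 1441/10, 2603/30]
L4 α=1/2: [409/4, 2611/20, 2993/60]
= [102, 131, 50]

query (2,3) [L1,L2,L3,L4] — begin 0,0,0
after L1 α=2/3: [38/3, 40, 424/3]
after L2 α=1: [206, 130, 222]
after L3 α=1/3: [442/3, 481/3, 178]
after L4 α=1/3: [1151/9, 1670/9, 404/3]
→ [128, 186, 135]

query (1,0) [L1,L2,L3,L4,L6] — begin 0,0,0
L1 α=1/2: [143/2, 127/2, 126]
L2 α=0: [143/2, 127/2, 126]
L3 α=5/6: [863/12, 137/12, 541/6]
L4 α=2/3: [5135/36, 6065/36, 1453/18]
L6 α=3/4: [30947/144, 32849/144, 13981/72]
rounded: [215, 228, 194]


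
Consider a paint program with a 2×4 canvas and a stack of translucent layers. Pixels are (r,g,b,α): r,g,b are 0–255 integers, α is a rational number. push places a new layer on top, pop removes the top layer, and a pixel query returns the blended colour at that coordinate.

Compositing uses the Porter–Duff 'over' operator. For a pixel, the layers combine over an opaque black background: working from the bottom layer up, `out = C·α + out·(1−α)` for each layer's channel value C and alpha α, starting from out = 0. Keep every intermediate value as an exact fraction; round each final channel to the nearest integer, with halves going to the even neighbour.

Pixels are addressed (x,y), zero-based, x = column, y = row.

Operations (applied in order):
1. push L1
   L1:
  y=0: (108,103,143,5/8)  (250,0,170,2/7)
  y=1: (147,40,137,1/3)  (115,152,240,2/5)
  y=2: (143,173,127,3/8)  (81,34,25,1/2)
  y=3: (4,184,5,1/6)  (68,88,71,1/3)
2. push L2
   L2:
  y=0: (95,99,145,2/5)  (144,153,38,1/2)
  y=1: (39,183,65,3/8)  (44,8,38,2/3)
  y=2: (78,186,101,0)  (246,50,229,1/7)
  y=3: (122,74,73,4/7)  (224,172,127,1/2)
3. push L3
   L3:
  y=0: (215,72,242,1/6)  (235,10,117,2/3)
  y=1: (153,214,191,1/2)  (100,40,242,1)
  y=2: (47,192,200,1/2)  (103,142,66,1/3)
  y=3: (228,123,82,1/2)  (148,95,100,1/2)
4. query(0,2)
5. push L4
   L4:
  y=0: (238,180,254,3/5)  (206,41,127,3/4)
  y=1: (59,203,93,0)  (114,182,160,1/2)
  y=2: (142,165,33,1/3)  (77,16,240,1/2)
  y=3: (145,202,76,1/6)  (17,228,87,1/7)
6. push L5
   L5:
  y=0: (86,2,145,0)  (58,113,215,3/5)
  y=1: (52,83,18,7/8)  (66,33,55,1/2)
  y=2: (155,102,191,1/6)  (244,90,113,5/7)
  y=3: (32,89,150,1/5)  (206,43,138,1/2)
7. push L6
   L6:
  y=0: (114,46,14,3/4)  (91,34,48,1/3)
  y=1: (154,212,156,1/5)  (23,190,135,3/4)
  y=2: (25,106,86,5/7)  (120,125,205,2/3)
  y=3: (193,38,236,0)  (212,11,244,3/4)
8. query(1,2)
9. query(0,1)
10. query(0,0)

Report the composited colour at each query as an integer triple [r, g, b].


(0,2) stack=L1,L2,L3; from [0,0,0]:
after L1 α=3/8: [429/8, 519/8, 381/8]
after L2 α=0: [429/8, 519/8, 381/8]
after L3 α=1/2: [805/16, 2055/16, 1981/16]
= [50, 128, 124]

query (1,2) [L1,L2,L3,L4,L5,L6] — begin 0,0,0
after L1 α=1/2: [81/2, 17, 25/2]
after L2 α=1/7: [489/7, 152/7, 304/7]
after L3 α=1/3: [1699/21, 1298/21, 1070/21]
after L4 α=1/2: [1658/21, 817/21, 3055/21]
after L5 α=5/7: [28936/147, 11084/147, 17975/147]
after L6 α=2/3: [64216/441, 47834/441, 78245/441]
= [146, 108, 177]

query (0,1) [L1,L2,L3,L4,L5,L6] — begin 0,0,0
+L1 (α=1/3) → [49, 40/3, 137/3]
+L2 (α=3/8) → [181/4, 1847/24, 635/12]
+L3 (α=1/2) → [793/8, 6983/48, 2927/24]
+L4 (α=0) → [793/8, 6983/48, 2927/24]
+L5 (α=7/8) → [3705/64, 34871/384, 5951/192]
+L6 (α=1/5) → [6169/80, 55223/480, 13439/240]
rounded: [77, 115, 56]

at x=0,y=0 over L1,L2,L3,L4,L5,L6:
+L1 (α=5/8) → [135/2, 515/8, 715/8]
+L2 (α=2/5) → [157/2, 3129/40, 893/8]
+L3 (α=1/6) → [405/4, 1235/16, 6401/48]
+L4 (α=3/5) → [1833/10, 1111/8, 24689/120]
+L5 (α=0) → [1833/10, 1111/8, 24689/120]
+L6 (α=3/4) → [5253/40, 2215/32, 29729/480]
= [131, 69, 62]


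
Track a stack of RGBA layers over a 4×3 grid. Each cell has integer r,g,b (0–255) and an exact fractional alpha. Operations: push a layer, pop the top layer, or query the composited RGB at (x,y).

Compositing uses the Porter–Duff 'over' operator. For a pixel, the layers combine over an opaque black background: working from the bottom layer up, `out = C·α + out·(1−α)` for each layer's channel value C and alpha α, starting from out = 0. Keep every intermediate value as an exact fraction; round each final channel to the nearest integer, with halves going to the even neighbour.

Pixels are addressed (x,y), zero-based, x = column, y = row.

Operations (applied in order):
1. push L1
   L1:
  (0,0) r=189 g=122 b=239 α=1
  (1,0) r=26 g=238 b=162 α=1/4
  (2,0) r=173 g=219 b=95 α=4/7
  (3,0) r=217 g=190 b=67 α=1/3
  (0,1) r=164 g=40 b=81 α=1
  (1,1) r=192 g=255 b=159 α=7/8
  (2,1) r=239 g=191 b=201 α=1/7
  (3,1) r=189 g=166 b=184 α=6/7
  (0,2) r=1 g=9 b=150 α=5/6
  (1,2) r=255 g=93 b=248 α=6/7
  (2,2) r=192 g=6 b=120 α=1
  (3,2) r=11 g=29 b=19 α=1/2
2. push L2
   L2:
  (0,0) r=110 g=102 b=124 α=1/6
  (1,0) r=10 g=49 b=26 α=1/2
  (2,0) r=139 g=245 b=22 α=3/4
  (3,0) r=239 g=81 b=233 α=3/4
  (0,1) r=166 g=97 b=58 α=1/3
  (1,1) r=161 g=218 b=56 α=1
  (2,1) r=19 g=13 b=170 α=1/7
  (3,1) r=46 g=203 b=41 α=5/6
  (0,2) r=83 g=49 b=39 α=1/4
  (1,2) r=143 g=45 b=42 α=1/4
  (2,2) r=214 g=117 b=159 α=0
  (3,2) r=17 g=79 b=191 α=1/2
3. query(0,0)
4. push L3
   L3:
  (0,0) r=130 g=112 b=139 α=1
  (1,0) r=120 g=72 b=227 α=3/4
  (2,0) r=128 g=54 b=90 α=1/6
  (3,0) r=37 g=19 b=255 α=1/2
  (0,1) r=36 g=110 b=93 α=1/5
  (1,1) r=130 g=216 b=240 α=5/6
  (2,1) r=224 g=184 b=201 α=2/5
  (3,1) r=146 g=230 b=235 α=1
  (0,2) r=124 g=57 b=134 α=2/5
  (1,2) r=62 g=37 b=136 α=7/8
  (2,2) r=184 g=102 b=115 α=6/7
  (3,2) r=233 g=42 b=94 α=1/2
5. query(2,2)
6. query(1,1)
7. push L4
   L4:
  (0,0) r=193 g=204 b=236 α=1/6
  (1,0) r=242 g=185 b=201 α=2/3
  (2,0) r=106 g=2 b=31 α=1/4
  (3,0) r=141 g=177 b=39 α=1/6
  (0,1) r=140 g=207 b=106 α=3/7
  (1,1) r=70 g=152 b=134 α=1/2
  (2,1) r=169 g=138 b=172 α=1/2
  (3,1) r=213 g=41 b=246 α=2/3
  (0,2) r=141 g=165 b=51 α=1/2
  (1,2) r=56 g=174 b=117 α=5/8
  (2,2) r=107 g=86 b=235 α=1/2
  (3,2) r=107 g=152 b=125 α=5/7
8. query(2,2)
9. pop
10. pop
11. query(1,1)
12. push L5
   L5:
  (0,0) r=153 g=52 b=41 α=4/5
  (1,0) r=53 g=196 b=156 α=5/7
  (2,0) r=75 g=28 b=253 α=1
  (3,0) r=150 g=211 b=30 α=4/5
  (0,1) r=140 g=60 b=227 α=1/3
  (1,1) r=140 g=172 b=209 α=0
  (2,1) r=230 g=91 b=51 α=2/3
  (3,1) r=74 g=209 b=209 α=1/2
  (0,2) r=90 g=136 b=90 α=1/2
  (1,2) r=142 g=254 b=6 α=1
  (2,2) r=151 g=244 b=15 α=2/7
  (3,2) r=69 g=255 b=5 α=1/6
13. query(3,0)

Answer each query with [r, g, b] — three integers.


at x=0,y=0 over L1,L2:
after L1 α=1: [189, 122, 239]
after L2 α=1/6: [1055/6, 356/3, 1319/6]
= [176, 119, 220]

(2,2) stack=L1,L2,L3; from [0,0,0]:
L1 α=1: [192, 6, 120]
L2 α=0: [192, 6, 120]
L3 α=6/7: [1296/7, 618/7, 810/7]
rounded: [185, 88, 116]

query (1,1) [L1,L2,L3] — begin 0,0,0
+L1 (α=7/8) → [168, 1785/8, 1113/8]
+L2 (α=1) → [161, 218, 56]
+L3 (α=5/6) → [811/6, 649/3, 628/3]
→ [135, 216, 209]

(2,2) stack=L1,L2,L3,L4; from [0,0,0]:
after L1 α=1: [192, 6, 120]
after L2 α=0: [192, 6, 120]
after L3 α=6/7: [1296/7, 618/7, 810/7]
after L4 α=1/2: [2045/14, 610/7, 2455/14]
→ [146, 87, 175]

(1,1) stack=L1,L2; from [0,0,0]:
+L1 (α=7/8) → [168, 1785/8, 1113/8]
+L2 (α=1) → [161, 218, 56]
→ [161, 218, 56]

query (3,0) [L1,L2,L5] — begin 0,0,0
L1 α=1/3: [217/3, 190/3, 67/3]
L2 α=3/4: [592/3, 919/12, 541/3]
L5 α=4/5: [2392/15, 11047/60, 901/15]
rounded: [159, 184, 60]


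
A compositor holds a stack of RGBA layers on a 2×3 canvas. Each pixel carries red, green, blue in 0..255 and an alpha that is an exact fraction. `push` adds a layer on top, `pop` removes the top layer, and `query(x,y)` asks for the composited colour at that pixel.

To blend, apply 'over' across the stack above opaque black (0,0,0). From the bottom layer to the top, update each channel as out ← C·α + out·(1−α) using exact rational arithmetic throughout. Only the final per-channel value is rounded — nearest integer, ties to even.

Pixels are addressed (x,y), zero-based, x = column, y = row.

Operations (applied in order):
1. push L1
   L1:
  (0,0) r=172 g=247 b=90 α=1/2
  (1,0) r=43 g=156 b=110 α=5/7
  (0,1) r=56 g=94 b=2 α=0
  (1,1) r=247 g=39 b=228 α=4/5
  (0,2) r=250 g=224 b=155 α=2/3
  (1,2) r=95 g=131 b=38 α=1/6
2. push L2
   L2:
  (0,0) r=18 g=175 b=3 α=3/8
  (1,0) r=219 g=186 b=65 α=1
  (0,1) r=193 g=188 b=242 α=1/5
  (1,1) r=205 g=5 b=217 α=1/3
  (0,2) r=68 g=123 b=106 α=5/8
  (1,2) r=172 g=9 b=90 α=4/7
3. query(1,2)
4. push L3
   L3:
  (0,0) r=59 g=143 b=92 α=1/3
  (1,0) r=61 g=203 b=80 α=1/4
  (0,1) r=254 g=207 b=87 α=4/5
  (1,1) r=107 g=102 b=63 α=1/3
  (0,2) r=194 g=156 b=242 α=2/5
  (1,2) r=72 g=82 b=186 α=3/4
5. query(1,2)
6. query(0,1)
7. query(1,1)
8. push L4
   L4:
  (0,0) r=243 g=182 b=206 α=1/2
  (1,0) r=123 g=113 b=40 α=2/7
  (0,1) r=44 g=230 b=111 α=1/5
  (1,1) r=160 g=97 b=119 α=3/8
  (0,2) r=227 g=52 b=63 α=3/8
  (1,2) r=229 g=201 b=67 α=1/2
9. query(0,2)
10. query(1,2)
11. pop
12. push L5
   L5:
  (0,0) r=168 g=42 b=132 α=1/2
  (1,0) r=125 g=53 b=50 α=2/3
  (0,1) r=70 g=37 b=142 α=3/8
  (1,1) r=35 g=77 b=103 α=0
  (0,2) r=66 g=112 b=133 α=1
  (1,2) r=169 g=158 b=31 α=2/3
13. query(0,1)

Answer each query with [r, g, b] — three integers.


at x=1,y=2 over L1,L2:
L1 α=1/6: [95/6, 131/6, 19/3]
L2 α=4/7: [1471/14, 29/2, 379/7]
= [105, 14, 54]

(1,2) stack=L1,L2,L3; from [0,0,0]:
+L1 (α=1/6) → [95/6, 131/6, 19/3]
+L2 (α=4/7) → [1471/14, 29/2, 379/7]
+L3 (α=3/4) → [4495/56, 521/8, 4285/28]
rounded: [80, 65, 153]

query (0,1) [L1,L2,L3] — begin 0,0,0
after L1 α=0: [0, 0, 0]
after L2 α=1/5: [193/5, 188/5, 242/5]
after L3 α=4/5: [5273/25, 4328/25, 1982/25]
= [211, 173, 79]

(1,1) stack=L1,L2,L3; from [0,0,0]:
after L1 α=4/5: [988/5, 156/5, 912/5]
after L2 α=1/3: [3001/15, 337/15, 2909/15]
after L3 α=1/3: [7607/45, 2204/45, 6763/45]
= [169, 49, 150]

query (0,2) [L1,L2,L3,L4] — begin 0,0,0
L1 α=2/3: [500/3, 448/3, 310/3]
L2 α=5/8: [105, 1063/8, 105]
L3 α=2/5: [703/5, 1137/8, 799/5]
L4 α=3/8: [173, 6933/64, 247/2]
→ [173, 108, 124]

(1,2) stack=L1,L2,L3,L4; from [0,0,0]:
+L1 (α=1/6) → [95/6, 131/6, 19/3]
+L2 (α=4/7) → [1471/14, 29/2, 379/7]
+L3 (α=3/4) → [4495/56, 521/8, 4285/28]
+L4 (α=1/2) → [17319/112, 2129/16, 6161/56]
→ [155, 133, 110]

at x=0,y=1 over L1,L2,L3,L5:
after L1 α=0: [0, 0, 0]
after L2 α=1/5: [193/5, 188/5, 242/5]
after L3 α=4/5: [5273/25, 4328/25, 1982/25]
after L5 α=3/8: [6323/40, 4883/40, 514/5]
rounded: [158, 122, 103]
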